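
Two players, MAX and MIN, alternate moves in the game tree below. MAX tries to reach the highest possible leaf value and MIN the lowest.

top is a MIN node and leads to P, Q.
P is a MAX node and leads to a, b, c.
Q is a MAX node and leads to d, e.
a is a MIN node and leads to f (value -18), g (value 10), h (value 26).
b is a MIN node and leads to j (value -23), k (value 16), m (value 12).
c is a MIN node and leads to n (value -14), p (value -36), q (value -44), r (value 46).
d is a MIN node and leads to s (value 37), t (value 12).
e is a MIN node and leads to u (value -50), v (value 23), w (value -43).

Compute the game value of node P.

a (MIN): min(-18, 10, 26) = -18
b (MIN): min(-23, 16, 12) = -23
c (MIN): min(-14, -36, -44, 46) = -44
P (MAX): max(-18, -23, -44) = -18

-18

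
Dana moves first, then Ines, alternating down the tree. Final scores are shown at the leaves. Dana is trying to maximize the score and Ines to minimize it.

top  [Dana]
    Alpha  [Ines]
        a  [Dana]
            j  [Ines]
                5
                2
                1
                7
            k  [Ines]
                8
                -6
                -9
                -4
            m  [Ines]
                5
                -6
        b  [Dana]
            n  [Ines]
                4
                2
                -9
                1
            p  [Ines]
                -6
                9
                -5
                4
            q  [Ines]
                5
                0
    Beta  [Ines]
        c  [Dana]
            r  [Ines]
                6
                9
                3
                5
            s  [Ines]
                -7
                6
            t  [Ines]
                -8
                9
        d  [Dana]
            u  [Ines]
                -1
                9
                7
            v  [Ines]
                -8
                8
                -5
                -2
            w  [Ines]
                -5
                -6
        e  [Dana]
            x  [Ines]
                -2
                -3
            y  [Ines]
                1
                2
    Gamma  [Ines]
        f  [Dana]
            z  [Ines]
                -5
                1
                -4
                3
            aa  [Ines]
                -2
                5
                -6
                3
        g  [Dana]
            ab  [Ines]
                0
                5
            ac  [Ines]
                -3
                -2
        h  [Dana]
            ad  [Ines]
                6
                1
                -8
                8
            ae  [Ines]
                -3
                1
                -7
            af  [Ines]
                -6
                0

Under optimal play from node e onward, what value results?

x (Ines): min(-2, -3) = -3
y (Ines): min(1, 2) = 1
e (Dana): max(-3, 1) = 1

1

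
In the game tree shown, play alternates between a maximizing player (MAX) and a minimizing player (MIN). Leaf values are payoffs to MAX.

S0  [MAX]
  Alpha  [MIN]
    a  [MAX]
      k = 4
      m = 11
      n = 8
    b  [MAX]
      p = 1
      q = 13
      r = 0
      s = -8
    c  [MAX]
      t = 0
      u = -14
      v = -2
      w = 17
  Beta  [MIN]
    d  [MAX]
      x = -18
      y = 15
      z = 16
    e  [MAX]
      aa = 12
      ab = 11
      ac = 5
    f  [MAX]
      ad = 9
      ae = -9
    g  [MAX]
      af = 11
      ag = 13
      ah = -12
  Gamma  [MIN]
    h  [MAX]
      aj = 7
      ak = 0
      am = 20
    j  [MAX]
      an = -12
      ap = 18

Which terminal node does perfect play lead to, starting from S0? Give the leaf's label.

a (MAX): max(4, 11, 8) = 11
b (MAX): max(1, 13, 0, -8) = 13
c (MAX): max(0, -14, -2, 17) = 17
Alpha (MIN): min(11, 13, 17) = 11
d (MAX): max(-18, 15, 16) = 16
e (MAX): max(12, 11, 5) = 12
f (MAX): max(9, -9) = 9
g (MAX): max(11, 13, -12) = 13
Beta (MIN): min(16, 12, 9, 13) = 9
h (MAX): max(7, 0, 20) = 20
j (MAX): max(-12, 18) = 18
Gamma (MIN): min(20, 18) = 18
S0 (MAX): max(11, 9, 18) = 18
At S0, MAX picks Gamma (highest: 18).
At Gamma, MIN picks j (lowest: 18).
At j, MAX picks ap (highest: 18).
Terminal value 18.

ap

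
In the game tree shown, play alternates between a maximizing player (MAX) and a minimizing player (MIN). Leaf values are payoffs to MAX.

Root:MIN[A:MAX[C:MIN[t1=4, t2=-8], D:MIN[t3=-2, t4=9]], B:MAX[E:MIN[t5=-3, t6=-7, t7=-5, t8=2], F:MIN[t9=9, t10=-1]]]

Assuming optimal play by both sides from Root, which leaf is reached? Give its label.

C (MIN): min(4, -8) = -8
D (MIN): min(-2, 9) = -2
A (MAX): max(-8, -2) = -2
E (MIN): min(-3, -7, -5, 2) = -7
F (MIN): min(9, -1) = -1
B (MAX): max(-7, -1) = -1
Root (MIN): min(-2, -1) = -2
At Root, MIN picks A (lowest: -2).
At A, MAX picks D (highest: -2).
At D, MIN picks t3 (lowest: -2).
Terminal value -2.

t3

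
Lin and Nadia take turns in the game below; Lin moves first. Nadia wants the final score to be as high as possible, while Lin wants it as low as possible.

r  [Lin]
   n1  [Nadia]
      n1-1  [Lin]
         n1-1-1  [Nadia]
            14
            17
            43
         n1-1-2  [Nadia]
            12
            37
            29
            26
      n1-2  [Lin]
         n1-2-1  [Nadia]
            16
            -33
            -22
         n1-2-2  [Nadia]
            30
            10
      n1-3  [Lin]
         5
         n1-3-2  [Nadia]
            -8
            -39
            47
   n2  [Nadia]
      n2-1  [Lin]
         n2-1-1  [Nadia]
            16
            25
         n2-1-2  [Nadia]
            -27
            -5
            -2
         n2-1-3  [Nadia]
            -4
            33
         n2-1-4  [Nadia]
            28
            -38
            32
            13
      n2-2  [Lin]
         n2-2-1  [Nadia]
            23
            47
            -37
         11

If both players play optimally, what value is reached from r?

11

n1-1-1 (Nadia): max(14, 17, 43) = 43
n1-1-2 (Nadia): max(12, 37, 29, 26) = 37
n1-1 (Lin): min(43, 37) = 37
n1-2-1 (Nadia): max(16, -33, -22) = 16
n1-2-2 (Nadia): max(30, 10) = 30
n1-2 (Lin): min(16, 30) = 16
n1-3-2 (Nadia): max(-8, -39, 47) = 47
n1-3 (Lin): min(5, 47) = 5
n1 (Nadia): max(37, 16, 5) = 37
n2-1-1 (Nadia): max(16, 25) = 25
n2-1-2 (Nadia): max(-27, -5, -2) = -2
n2-1-3 (Nadia): max(-4, 33) = 33
n2-1-4 (Nadia): max(28, -38, 32, 13) = 32
n2-1 (Lin): min(25, -2, 33, 32) = -2
n2-2-1 (Nadia): max(23, 47, -37) = 47
n2-2 (Lin): min(47, 11) = 11
n2 (Nadia): max(-2, 11) = 11
r (Lin): min(37, 11) = 11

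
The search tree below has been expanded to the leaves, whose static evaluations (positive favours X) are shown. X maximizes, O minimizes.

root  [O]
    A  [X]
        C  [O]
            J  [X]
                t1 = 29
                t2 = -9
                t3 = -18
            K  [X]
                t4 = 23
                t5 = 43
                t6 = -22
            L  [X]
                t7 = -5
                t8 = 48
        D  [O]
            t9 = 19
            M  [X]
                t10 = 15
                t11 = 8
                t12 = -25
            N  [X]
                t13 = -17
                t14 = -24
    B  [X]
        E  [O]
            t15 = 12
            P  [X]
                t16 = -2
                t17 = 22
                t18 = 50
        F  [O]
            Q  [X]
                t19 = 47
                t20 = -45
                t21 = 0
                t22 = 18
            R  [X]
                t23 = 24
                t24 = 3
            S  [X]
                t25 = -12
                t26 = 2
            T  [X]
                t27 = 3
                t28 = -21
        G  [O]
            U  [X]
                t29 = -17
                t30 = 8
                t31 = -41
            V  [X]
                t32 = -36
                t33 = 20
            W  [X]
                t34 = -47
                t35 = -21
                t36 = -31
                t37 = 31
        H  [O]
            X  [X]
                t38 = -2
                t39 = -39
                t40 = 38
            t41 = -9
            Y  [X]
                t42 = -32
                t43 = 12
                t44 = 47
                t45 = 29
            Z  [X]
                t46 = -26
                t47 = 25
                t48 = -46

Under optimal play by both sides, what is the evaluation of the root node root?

12

J (X): max(29, -9, -18) = 29
K (X): max(23, 43, -22) = 43
L (X): max(-5, 48) = 48
C (O): min(29, 43, 48) = 29
M (X): max(15, 8, -25) = 15
N (X): max(-17, -24) = -17
D (O): min(19, 15, -17) = -17
A (X): max(29, -17) = 29
P (X): max(-2, 22, 50) = 50
E (O): min(12, 50) = 12
Q (X): max(47, -45, 0, 18) = 47
R (X): max(24, 3) = 24
S (X): max(-12, 2) = 2
T (X): max(3, -21) = 3
F (O): min(47, 24, 2, 3) = 2
U (X): max(-17, 8, -41) = 8
V (X): max(-36, 20) = 20
W (X): max(-47, -21, -31, 31) = 31
G (O): min(8, 20, 31) = 8
X (X): max(-2, -39, 38) = 38
Y (X): max(-32, 12, 47, 29) = 47
Z (X): max(-26, 25, -46) = 25
H (O): min(38, -9, 47, 25) = -9
B (X): max(12, 2, 8, -9) = 12
root (O): min(29, 12) = 12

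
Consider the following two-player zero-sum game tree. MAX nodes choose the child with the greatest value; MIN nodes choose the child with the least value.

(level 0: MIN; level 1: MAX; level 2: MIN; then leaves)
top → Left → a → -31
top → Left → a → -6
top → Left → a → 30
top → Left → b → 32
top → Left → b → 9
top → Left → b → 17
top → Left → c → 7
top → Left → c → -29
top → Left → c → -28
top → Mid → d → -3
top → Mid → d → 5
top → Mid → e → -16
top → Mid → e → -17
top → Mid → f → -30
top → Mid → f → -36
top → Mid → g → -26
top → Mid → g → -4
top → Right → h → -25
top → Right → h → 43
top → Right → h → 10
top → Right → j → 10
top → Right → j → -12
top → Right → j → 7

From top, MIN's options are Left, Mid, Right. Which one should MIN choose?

a (MIN): min(-31, -6, 30) = -31
b (MIN): min(32, 9, 17) = 9
c (MIN): min(7, -29, -28) = -29
Left (MAX): max(-31, 9, -29) = 9
d (MIN): min(-3, 5) = -3
e (MIN): min(-16, -17) = -17
f (MIN): min(-30, -36) = -36
g (MIN): min(-26, -4) = -26
Mid (MAX): max(-3, -17, -36, -26) = -3
h (MIN): min(-25, 43, 10) = -25
j (MIN): min(10, -12, 7) = -12
Right (MAX): max(-25, -12) = -12
top (MIN): min(9, -3, -12) = -12
MIN at top wants the lowest of {Left=9, Mid=-3, Right=-12}, so chooses Right.

Right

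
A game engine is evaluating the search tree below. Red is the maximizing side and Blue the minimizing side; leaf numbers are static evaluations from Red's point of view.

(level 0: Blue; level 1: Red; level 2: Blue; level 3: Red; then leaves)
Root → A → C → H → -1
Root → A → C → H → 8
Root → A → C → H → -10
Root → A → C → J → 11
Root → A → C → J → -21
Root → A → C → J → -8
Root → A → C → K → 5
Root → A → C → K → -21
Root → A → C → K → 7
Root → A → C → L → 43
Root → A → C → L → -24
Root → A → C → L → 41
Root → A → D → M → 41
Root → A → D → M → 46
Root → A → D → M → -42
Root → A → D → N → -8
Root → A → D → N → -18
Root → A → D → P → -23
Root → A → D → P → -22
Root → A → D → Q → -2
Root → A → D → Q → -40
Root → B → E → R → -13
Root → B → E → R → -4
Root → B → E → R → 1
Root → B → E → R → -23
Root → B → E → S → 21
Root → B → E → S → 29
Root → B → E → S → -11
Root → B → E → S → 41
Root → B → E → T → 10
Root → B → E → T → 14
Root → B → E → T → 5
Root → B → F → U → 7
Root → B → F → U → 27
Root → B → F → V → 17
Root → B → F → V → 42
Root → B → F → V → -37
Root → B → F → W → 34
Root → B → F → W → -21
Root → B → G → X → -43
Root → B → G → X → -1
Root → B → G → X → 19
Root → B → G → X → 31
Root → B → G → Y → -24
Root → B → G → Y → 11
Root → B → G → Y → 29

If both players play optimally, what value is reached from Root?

7

H (Red): max(-1, 8, -10) = 8
J (Red): max(11, -21, -8) = 11
K (Red): max(5, -21, 7) = 7
L (Red): max(43, -24, 41) = 43
C (Blue): min(8, 11, 7, 43) = 7
M (Red): max(41, 46, -42) = 46
N (Red): max(-8, -18) = -8
P (Red): max(-23, -22) = -22
Q (Red): max(-2, -40) = -2
D (Blue): min(46, -8, -22, -2) = -22
A (Red): max(7, -22) = 7
R (Red): max(-13, -4, 1, -23) = 1
S (Red): max(21, 29, -11, 41) = 41
T (Red): max(10, 14, 5) = 14
E (Blue): min(1, 41, 14) = 1
U (Red): max(7, 27) = 27
V (Red): max(17, 42, -37) = 42
W (Red): max(34, -21) = 34
F (Blue): min(27, 42, 34) = 27
X (Red): max(-43, -1, 19, 31) = 31
Y (Red): max(-24, 11, 29) = 29
G (Blue): min(31, 29) = 29
B (Red): max(1, 27, 29) = 29
Root (Blue): min(7, 29) = 7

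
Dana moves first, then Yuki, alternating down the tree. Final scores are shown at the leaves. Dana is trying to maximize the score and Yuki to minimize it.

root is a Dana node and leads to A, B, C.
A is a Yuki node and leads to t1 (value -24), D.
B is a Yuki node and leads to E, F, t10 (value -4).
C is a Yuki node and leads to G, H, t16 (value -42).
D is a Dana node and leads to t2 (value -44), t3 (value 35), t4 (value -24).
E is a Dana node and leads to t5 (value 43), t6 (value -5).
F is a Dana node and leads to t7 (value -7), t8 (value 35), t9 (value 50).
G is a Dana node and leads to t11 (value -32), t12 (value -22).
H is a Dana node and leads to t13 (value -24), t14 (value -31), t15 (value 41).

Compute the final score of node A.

D (Dana): max(-44, 35, -24) = 35
A (Yuki): min(-24, 35) = -24

-24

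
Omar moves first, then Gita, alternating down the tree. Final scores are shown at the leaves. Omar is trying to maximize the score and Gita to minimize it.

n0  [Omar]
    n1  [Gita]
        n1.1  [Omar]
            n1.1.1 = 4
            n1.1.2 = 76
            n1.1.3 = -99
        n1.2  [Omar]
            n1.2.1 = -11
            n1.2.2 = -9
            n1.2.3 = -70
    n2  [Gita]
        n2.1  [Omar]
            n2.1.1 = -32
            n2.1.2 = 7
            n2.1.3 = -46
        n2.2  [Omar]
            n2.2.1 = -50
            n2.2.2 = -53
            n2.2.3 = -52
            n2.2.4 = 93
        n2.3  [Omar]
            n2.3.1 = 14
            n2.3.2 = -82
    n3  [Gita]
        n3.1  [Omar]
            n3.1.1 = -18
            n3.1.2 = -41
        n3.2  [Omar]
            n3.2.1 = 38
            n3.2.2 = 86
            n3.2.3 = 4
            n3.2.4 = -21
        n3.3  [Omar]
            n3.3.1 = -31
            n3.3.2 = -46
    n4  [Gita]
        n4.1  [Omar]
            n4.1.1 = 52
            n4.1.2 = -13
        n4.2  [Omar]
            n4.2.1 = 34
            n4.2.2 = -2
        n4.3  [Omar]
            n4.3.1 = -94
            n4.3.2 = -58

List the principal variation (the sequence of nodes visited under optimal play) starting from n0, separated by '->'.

n0 -> n2 -> n2.1 -> n2.1.2

n1.1 (Omar): max(4, 76, -99) = 76
n1.2 (Omar): max(-11, -9, -70) = -9
n1 (Gita): min(76, -9) = -9
n2.1 (Omar): max(-32, 7, -46) = 7
n2.2 (Omar): max(-50, -53, -52, 93) = 93
n2.3 (Omar): max(14, -82) = 14
n2 (Gita): min(7, 93, 14) = 7
n3.1 (Omar): max(-18, -41) = -18
n3.2 (Omar): max(38, 86, 4, -21) = 86
n3.3 (Omar): max(-31, -46) = -31
n3 (Gita): min(-18, 86, -31) = -31
n4.1 (Omar): max(52, -13) = 52
n4.2 (Omar): max(34, -2) = 34
n4.3 (Omar): max(-94, -58) = -58
n4 (Gita): min(52, 34, -58) = -58
n0 (Omar): max(-9, 7, -31, -58) = 7
At n0, Omar picks n2 (highest: 7).
At n2, Gita picks n2.1 (lowest: 7).
At n2.1, Omar picks n2.1.2 (highest: 7).
Terminal value 7.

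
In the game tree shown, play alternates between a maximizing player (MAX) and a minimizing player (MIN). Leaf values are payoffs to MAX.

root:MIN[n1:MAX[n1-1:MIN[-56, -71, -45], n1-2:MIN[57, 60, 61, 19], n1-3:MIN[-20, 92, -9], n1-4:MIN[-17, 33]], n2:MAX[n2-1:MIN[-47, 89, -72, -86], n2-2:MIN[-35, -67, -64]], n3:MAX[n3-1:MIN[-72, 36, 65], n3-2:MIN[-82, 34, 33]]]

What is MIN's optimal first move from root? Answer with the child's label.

n3

n1-1 (MIN): min(-56, -71, -45) = -71
n1-2 (MIN): min(57, 60, 61, 19) = 19
n1-3 (MIN): min(-20, 92, -9) = -20
n1-4 (MIN): min(-17, 33) = -17
n1 (MAX): max(-71, 19, -20, -17) = 19
n2-1 (MIN): min(-47, 89, -72, -86) = -86
n2-2 (MIN): min(-35, -67, -64) = -67
n2 (MAX): max(-86, -67) = -67
n3-1 (MIN): min(-72, 36, 65) = -72
n3-2 (MIN): min(-82, 34, 33) = -82
n3 (MAX): max(-72, -82) = -72
root (MIN): min(19, -67, -72) = -72
MIN at root wants the lowest of {n1=19, n2=-67, n3=-72}, so chooses n3.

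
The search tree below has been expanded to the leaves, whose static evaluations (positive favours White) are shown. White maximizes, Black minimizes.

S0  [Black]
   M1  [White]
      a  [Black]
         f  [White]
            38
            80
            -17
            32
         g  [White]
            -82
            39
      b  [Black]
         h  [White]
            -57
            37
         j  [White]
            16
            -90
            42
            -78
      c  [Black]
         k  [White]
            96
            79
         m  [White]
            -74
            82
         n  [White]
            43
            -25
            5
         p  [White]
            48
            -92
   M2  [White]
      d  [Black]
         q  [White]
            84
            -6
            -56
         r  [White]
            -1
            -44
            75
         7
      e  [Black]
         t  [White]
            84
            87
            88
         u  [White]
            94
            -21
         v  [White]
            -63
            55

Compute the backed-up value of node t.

t (White): max(84, 87, 88) = 88

88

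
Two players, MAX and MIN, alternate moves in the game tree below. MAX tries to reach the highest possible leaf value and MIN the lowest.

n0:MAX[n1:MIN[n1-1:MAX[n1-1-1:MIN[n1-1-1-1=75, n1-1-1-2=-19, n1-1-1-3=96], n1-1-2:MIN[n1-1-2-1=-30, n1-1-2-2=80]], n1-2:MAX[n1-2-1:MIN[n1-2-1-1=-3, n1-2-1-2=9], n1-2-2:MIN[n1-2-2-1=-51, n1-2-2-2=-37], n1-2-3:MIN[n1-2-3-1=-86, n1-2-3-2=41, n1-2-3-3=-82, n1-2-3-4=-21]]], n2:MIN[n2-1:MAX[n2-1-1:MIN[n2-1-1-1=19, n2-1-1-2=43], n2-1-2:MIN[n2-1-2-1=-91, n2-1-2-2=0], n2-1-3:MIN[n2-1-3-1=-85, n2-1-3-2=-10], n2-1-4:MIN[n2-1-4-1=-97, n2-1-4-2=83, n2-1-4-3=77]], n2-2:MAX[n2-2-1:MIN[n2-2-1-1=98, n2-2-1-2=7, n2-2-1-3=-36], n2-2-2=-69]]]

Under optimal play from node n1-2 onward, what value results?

n1-2-1 (MIN): min(-3, 9) = -3
n1-2-2 (MIN): min(-51, -37) = -51
n1-2-3 (MIN): min(-86, 41, -82, -21) = -86
n1-2 (MAX): max(-3, -51, -86) = -3

-3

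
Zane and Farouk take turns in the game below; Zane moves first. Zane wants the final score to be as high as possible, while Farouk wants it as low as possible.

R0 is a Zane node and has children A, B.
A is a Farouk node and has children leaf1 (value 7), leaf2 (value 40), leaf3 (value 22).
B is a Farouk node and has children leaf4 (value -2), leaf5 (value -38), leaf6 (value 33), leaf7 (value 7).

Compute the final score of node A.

7

A (Farouk): min(7, 40, 22) = 7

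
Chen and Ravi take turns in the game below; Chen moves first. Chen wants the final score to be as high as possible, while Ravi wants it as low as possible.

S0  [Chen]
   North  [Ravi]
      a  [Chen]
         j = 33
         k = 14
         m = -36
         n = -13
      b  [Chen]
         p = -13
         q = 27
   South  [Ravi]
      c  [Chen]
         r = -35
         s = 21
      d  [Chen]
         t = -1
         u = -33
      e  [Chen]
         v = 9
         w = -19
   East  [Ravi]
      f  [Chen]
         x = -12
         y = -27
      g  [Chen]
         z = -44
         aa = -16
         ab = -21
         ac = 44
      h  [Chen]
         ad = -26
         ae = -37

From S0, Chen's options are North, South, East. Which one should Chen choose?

North

a (Chen): max(33, 14, -36, -13) = 33
b (Chen): max(-13, 27) = 27
North (Ravi): min(33, 27) = 27
c (Chen): max(-35, 21) = 21
d (Chen): max(-1, -33) = -1
e (Chen): max(9, -19) = 9
South (Ravi): min(21, -1, 9) = -1
f (Chen): max(-12, -27) = -12
g (Chen): max(-44, -16, -21, 44) = 44
h (Chen): max(-26, -37) = -26
East (Ravi): min(-12, 44, -26) = -26
S0 (Chen): max(27, -1, -26) = 27
Chen at S0 wants the highest of {North=27, South=-1, East=-26}, so chooses North.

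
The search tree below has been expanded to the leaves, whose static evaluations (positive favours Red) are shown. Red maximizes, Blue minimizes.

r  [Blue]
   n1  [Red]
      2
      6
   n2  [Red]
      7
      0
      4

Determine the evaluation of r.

n1 (Red): max(2, 6) = 6
n2 (Red): max(7, 0, 4) = 7
r (Blue): min(6, 7) = 6

6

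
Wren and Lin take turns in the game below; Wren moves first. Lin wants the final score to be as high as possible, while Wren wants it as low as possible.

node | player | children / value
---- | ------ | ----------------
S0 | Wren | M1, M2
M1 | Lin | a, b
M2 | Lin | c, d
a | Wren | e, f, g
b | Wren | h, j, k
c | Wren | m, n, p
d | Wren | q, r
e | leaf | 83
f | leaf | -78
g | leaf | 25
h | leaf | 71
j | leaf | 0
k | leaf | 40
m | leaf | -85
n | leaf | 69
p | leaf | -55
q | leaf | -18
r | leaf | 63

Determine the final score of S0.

-18

a (Wren): min(83, -78, 25) = -78
b (Wren): min(71, 0, 40) = 0
M1 (Lin): max(-78, 0) = 0
c (Wren): min(-85, 69, -55) = -85
d (Wren): min(-18, 63) = -18
M2 (Lin): max(-85, -18) = -18
S0 (Wren): min(0, -18) = -18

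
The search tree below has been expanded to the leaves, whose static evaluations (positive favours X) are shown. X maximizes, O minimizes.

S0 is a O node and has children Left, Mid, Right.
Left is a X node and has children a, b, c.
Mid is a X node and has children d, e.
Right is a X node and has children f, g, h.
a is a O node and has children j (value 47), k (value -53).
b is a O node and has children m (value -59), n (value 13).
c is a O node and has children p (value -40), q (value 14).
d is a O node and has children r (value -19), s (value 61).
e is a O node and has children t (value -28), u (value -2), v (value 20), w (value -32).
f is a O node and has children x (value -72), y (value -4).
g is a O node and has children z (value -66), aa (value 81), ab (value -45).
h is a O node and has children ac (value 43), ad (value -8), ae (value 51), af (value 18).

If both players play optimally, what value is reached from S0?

-40

a (O): min(47, -53) = -53
b (O): min(-59, 13) = -59
c (O): min(-40, 14) = -40
Left (X): max(-53, -59, -40) = -40
d (O): min(-19, 61) = -19
e (O): min(-28, -2, 20, -32) = -32
Mid (X): max(-19, -32) = -19
f (O): min(-72, -4) = -72
g (O): min(-66, 81, -45) = -66
h (O): min(43, -8, 51, 18) = -8
Right (X): max(-72, -66, -8) = -8
S0 (O): min(-40, -19, -8) = -40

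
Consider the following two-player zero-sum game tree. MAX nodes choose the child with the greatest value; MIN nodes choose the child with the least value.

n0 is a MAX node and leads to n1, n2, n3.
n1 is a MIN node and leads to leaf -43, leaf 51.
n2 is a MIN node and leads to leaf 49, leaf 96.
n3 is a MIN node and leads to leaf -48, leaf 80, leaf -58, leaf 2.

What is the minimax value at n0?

n1 (MIN): min(-43, 51) = -43
n2 (MIN): min(49, 96) = 49
n3 (MIN): min(-48, 80, -58, 2) = -58
n0 (MAX): max(-43, 49, -58) = 49

49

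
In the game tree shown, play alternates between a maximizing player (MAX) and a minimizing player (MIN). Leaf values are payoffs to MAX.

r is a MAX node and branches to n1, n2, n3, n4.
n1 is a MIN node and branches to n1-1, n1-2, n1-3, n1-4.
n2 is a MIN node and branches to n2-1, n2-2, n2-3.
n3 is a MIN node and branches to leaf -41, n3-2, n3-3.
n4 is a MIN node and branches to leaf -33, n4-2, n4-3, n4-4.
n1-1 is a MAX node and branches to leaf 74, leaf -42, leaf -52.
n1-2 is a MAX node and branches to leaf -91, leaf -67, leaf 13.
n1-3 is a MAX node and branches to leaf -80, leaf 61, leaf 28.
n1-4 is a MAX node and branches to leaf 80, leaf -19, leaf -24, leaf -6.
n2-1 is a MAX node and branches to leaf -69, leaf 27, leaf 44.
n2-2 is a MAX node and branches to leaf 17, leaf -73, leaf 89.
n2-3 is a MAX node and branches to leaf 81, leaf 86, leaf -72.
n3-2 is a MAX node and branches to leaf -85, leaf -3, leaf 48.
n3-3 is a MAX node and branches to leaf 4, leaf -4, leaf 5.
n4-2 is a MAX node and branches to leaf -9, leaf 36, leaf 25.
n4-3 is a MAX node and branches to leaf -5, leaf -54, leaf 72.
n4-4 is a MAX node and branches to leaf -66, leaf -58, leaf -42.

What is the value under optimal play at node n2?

44

n2-1 (MAX): max(-69, 27, 44) = 44
n2-2 (MAX): max(17, -73, 89) = 89
n2-3 (MAX): max(81, 86, -72) = 86
n2 (MIN): min(44, 89, 86) = 44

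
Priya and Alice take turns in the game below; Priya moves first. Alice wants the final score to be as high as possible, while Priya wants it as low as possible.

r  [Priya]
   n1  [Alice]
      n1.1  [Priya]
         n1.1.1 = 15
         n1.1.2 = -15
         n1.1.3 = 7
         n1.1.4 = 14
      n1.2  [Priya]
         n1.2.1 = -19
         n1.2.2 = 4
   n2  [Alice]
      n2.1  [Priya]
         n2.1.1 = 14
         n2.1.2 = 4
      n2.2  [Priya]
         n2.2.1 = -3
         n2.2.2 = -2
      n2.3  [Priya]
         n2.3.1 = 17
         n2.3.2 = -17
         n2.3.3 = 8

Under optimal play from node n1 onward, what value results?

-15

n1.1 (Priya): min(15, -15, 7, 14) = -15
n1.2 (Priya): min(-19, 4) = -19
n1 (Alice): max(-15, -19) = -15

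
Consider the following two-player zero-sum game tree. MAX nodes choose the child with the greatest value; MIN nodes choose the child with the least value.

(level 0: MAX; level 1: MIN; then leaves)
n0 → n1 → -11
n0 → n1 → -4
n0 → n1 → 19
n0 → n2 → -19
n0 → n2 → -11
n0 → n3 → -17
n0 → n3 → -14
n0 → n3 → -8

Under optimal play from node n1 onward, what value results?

-11

n1 (MIN): min(-11, -4, 19) = -11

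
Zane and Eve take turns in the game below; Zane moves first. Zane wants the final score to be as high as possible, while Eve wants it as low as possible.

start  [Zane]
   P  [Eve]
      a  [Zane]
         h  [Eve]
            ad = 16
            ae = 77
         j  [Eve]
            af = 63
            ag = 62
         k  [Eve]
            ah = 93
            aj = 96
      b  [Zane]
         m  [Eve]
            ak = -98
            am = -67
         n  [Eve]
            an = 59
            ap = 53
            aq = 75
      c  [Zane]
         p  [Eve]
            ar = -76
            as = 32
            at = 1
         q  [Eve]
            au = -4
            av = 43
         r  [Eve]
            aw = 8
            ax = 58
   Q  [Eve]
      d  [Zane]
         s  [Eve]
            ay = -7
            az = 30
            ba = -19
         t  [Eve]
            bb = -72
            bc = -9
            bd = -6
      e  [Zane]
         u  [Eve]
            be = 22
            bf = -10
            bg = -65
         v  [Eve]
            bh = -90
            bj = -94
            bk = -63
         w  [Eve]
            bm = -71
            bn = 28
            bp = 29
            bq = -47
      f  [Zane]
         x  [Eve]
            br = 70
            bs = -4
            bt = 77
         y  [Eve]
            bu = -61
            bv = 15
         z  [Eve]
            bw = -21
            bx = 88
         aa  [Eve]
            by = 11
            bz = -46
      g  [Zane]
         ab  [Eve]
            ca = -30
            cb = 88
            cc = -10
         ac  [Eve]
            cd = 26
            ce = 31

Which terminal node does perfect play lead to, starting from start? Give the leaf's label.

aw

h (Eve): min(16, 77) = 16
j (Eve): min(63, 62) = 62
k (Eve): min(93, 96) = 93
a (Zane): max(16, 62, 93) = 93
m (Eve): min(-98, -67) = -98
n (Eve): min(59, 53, 75) = 53
b (Zane): max(-98, 53) = 53
p (Eve): min(-76, 32, 1) = -76
q (Eve): min(-4, 43) = -4
r (Eve): min(8, 58) = 8
c (Zane): max(-76, -4, 8) = 8
P (Eve): min(93, 53, 8) = 8
s (Eve): min(-7, 30, -19) = -19
t (Eve): min(-72, -9, -6) = -72
d (Zane): max(-19, -72) = -19
u (Eve): min(22, -10, -65) = -65
v (Eve): min(-90, -94, -63) = -94
w (Eve): min(-71, 28, 29, -47) = -71
e (Zane): max(-65, -94, -71) = -65
x (Eve): min(70, -4, 77) = -4
y (Eve): min(-61, 15) = -61
z (Eve): min(-21, 88) = -21
aa (Eve): min(11, -46) = -46
f (Zane): max(-4, -61, -21, -46) = -4
ab (Eve): min(-30, 88, -10) = -30
ac (Eve): min(26, 31) = 26
g (Zane): max(-30, 26) = 26
Q (Eve): min(-19, -65, -4, 26) = -65
start (Zane): max(8, -65) = 8
At start, Zane picks P (highest: 8).
At P, Eve picks c (lowest: 8).
At c, Zane picks r (highest: 8).
At r, Eve picks aw (lowest: 8).
Terminal value 8.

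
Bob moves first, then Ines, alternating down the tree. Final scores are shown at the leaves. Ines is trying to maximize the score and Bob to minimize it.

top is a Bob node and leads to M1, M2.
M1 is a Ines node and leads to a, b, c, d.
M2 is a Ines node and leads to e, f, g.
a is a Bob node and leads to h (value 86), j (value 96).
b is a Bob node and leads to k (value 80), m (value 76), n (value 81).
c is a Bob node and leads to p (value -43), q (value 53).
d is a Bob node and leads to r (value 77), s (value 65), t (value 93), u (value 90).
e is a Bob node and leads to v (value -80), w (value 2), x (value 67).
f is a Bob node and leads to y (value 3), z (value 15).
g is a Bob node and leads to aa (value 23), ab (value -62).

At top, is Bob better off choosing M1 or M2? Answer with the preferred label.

a (Bob): min(86, 96) = 86
b (Bob): min(80, 76, 81) = 76
c (Bob): min(-43, 53) = -43
d (Bob): min(77, 65, 93, 90) = 65
M1 (Ines): max(86, 76, -43, 65) = 86
e (Bob): min(-80, 2, 67) = -80
f (Bob): min(3, 15) = 3
g (Bob): min(23, -62) = -62
M2 (Ines): max(-80, 3, -62) = 3
Bob prefers the lower value; M1=86, M2=3. M2 is better since 3 < 86.

M2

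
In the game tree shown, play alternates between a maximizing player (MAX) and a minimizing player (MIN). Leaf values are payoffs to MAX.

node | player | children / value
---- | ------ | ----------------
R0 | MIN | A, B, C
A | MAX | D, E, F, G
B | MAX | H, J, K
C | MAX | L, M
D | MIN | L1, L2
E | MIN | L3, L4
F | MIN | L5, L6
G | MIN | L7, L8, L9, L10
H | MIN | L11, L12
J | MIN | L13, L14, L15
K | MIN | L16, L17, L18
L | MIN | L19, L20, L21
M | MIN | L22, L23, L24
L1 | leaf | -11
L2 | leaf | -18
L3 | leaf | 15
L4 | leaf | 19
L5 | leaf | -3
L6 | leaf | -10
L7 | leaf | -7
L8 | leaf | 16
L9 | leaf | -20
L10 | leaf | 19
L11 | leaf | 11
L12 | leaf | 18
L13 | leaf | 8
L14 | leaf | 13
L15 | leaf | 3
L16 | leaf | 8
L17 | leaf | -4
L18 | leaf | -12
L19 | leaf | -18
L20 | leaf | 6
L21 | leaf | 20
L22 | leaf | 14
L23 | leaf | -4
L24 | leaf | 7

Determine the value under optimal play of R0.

-4

D (MIN): min(-11, -18) = -18
E (MIN): min(15, 19) = 15
F (MIN): min(-3, -10) = -10
G (MIN): min(-7, 16, -20, 19) = -20
A (MAX): max(-18, 15, -10, -20) = 15
H (MIN): min(11, 18) = 11
J (MIN): min(8, 13, 3) = 3
K (MIN): min(8, -4, -12) = -12
B (MAX): max(11, 3, -12) = 11
L (MIN): min(-18, 6, 20) = -18
M (MIN): min(14, -4, 7) = -4
C (MAX): max(-18, -4) = -4
R0 (MIN): min(15, 11, -4) = -4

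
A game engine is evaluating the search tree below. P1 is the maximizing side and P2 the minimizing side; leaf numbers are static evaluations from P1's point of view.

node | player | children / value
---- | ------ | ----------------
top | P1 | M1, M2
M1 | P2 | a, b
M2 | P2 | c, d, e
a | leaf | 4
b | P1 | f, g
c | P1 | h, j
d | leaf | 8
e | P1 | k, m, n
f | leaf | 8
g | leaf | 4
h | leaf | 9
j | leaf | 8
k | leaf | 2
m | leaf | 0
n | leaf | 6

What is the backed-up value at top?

6

b (P1): max(8, 4) = 8
M1 (P2): min(4, 8) = 4
c (P1): max(9, 8) = 9
e (P1): max(2, 0, 6) = 6
M2 (P2): min(9, 8, 6) = 6
top (P1): max(4, 6) = 6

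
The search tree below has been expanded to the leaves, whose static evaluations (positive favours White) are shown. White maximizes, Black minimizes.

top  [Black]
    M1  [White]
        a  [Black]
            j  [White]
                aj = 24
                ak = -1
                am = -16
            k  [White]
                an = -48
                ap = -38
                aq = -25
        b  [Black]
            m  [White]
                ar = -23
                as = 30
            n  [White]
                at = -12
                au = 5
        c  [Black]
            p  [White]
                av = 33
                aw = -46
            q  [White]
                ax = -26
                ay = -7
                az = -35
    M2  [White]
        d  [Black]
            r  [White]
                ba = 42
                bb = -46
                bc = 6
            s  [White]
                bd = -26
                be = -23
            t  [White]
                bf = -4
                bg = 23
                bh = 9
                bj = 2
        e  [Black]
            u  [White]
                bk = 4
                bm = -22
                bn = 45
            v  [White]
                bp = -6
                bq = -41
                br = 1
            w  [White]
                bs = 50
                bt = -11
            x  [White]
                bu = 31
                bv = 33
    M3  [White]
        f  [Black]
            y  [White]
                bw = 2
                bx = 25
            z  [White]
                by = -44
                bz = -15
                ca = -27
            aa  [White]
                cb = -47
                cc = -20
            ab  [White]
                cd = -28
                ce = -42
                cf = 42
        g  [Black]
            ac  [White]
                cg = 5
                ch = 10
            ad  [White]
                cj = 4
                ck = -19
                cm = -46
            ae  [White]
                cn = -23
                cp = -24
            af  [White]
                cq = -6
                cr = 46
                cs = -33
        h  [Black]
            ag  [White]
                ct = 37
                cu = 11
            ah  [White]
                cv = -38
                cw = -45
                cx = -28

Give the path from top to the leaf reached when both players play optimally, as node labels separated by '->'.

j (White): max(24, -1, -16) = 24
k (White): max(-48, -38, -25) = -25
a (Black): min(24, -25) = -25
m (White): max(-23, 30) = 30
n (White): max(-12, 5) = 5
b (Black): min(30, 5) = 5
p (White): max(33, -46) = 33
q (White): max(-26, -7, -35) = -7
c (Black): min(33, -7) = -7
M1 (White): max(-25, 5, -7) = 5
r (White): max(42, -46, 6) = 42
s (White): max(-26, -23) = -23
t (White): max(-4, 23, 9, 2) = 23
d (Black): min(42, -23, 23) = -23
u (White): max(4, -22, 45) = 45
v (White): max(-6, -41, 1) = 1
w (White): max(50, -11) = 50
x (White): max(31, 33) = 33
e (Black): min(45, 1, 50, 33) = 1
M2 (White): max(-23, 1) = 1
y (White): max(2, 25) = 25
z (White): max(-44, -15, -27) = -15
aa (White): max(-47, -20) = -20
ab (White): max(-28, -42, 42) = 42
f (Black): min(25, -15, -20, 42) = -20
ac (White): max(5, 10) = 10
ad (White): max(4, -19, -46) = 4
ae (White): max(-23, -24) = -23
af (White): max(-6, 46, -33) = 46
g (Black): min(10, 4, -23, 46) = -23
ag (White): max(37, 11) = 37
ah (White): max(-38, -45, -28) = -28
h (Black): min(37, -28) = -28
M3 (White): max(-20, -23, -28) = -20
top (Black): min(5, 1, -20) = -20
At top, Black picks M3 (lowest: -20).
At M3, White picks f (highest: -20).
At f, Black picks aa (lowest: -20).
At aa, White picks cc (highest: -20).
Terminal value -20.

top -> M3 -> f -> aa -> cc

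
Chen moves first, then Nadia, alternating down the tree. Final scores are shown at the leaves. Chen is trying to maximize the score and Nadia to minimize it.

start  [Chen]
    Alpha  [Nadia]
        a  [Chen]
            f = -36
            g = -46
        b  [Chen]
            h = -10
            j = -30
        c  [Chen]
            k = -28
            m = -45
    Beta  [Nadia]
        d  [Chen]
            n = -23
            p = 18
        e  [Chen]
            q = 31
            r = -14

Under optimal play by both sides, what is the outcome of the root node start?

a (Chen): max(-36, -46) = -36
b (Chen): max(-10, -30) = -10
c (Chen): max(-28, -45) = -28
Alpha (Nadia): min(-36, -10, -28) = -36
d (Chen): max(-23, 18) = 18
e (Chen): max(31, -14) = 31
Beta (Nadia): min(18, 31) = 18
start (Chen): max(-36, 18) = 18

18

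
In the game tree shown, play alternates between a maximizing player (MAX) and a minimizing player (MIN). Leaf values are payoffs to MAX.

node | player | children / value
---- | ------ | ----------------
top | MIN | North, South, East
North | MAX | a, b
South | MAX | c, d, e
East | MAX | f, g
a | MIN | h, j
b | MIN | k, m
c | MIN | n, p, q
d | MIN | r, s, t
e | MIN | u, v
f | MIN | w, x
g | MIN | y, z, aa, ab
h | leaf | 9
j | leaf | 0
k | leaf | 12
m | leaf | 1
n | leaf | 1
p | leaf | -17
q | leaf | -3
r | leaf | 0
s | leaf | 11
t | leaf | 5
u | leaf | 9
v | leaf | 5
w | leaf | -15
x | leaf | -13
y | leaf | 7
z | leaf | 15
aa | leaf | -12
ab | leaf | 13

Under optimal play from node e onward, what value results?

e (MIN): min(9, 5) = 5

5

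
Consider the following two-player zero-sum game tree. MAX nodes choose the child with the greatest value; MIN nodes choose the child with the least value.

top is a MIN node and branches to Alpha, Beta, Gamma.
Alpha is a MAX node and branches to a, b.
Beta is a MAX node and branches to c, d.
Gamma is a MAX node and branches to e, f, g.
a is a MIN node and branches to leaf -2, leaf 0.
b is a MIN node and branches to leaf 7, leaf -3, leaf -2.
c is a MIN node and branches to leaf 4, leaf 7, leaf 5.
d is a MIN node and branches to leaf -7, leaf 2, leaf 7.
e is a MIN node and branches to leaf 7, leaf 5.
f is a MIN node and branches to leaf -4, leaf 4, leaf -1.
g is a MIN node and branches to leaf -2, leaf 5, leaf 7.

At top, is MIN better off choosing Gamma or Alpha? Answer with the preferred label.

e (MIN): min(7, 5) = 5
f (MIN): min(-4, 4, -1) = -4
g (MIN): min(-2, 5, 7) = -2
Gamma (MAX): max(5, -4, -2) = 5
a (MIN): min(-2, 0) = -2
b (MIN): min(7, -3, -2) = -3
Alpha (MAX): max(-2, -3) = -2
MIN prefers the lower value; Gamma=5, Alpha=-2. Alpha is better since -2 < 5.

Alpha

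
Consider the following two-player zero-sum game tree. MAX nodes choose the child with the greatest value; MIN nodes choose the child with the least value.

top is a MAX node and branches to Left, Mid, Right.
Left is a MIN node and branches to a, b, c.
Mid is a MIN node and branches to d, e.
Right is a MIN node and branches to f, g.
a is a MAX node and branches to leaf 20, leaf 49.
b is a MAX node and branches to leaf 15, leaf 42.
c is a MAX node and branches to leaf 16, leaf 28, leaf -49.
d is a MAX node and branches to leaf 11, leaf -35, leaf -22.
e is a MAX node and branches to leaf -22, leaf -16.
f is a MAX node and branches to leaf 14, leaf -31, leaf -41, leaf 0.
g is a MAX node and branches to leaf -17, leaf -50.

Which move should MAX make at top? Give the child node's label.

a (MAX): max(20, 49) = 49
b (MAX): max(15, 42) = 42
c (MAX): max(16, 28, -49) = 28
Left (MIN): min(49, 42, 28) = 28
d (MAX): max(11, -35, -22) = 11
e (MAX): max(-22, -16) = -16
Mid (MIN): min(11, -16) = -16
f (MAX): max(14, -31, -41, 0) = 14
g (MAX): max(-17, -50) = -17
Right (MIN): min(14, -17) = -17
top (MAX): max(28, -16, -17) = 28
MAX at top wants the highest of {Left=28, Mid=-16, Right=-17}, so chooses Left.

Left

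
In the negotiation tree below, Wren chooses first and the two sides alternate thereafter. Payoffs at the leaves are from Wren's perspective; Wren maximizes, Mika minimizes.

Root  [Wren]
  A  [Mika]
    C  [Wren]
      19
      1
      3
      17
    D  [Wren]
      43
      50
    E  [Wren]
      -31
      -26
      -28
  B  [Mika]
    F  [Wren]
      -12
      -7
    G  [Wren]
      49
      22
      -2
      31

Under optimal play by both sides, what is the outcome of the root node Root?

-7

C (Wren): max(19, 1, 3, 17) = 19
D (Wren): max(43, 50) = 50
E (Wren): max(-31, -26, -28) = -26
A (Mika): min(19, 50, -26) = -26
F (Wren): max(-12, -7) = -7
G (Wren): max(49, 22, -2, 31) = 49
B (Mika): min(-7, 49) = -7
Root (Wren): max(-26, -7) = -7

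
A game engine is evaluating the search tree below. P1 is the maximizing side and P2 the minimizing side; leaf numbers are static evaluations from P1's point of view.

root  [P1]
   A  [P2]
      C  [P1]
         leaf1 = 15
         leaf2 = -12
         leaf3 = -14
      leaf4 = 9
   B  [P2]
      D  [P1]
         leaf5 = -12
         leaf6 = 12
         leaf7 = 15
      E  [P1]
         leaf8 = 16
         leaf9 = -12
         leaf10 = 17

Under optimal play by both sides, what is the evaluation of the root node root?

15

C (P1): max(15, -12, -14) = 15
A (P2): min(15, 9) = 9
D (P1): max(-12, 12, 15) = 15
E (P1): max(16, -12, 17) = 17
B (P2): min(15, 17) = 15
root (P1): max(9, 15) = 15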